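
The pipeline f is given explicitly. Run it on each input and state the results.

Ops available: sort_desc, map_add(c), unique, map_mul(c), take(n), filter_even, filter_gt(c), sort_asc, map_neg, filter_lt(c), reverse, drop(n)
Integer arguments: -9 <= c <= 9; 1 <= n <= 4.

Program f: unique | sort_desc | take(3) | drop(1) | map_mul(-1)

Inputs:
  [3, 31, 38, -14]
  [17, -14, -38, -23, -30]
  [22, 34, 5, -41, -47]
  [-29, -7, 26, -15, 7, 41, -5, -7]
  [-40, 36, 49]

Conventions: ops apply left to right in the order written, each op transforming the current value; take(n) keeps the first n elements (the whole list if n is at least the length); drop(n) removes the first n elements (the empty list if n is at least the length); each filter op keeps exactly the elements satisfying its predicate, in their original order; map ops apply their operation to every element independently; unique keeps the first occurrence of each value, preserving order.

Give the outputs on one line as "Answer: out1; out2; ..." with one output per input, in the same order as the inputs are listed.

[-31, -3]; [14, 23]; [-22, -5]; [-26, -7]; [-36, 40]

Execution, op by op:
  [3, 31, 38, -14] -> [3, 31, 38, -14] -> [38, 31, 3, -14] -> [38, 31, 3] -> [31, 3] -> [-31, -3]
  [17, -14, -38, -23, -30] -> [17, -14, -38, -23, -30] -> [17, -14, -23, -30, -38] -> [17, -14, -23] -> [-14, -23] -> [14, 23]
  [22, 34, 5, -41, -47] -> [22, 34, 5, -41, -47] -> [34, 22, 5, -41, -47] -> [34, 22, 5] -> [22, 5] -> [-22, -5]
  [-29, -7, 26, -15, 7, 41, -5, -7] -> [-29, -7, 26, -15, 7, 41, -5] -> [41, 26, 7, -5, -7, -15, -29] -> [41, 26, 7] -> [26, 7] -> [-26, -7]
  [-40, 36, 49] -> [-40, 36, 49] -> [49, 36, -40] -> [49, 36, -40] -> [36, -40] -> [-36, 40]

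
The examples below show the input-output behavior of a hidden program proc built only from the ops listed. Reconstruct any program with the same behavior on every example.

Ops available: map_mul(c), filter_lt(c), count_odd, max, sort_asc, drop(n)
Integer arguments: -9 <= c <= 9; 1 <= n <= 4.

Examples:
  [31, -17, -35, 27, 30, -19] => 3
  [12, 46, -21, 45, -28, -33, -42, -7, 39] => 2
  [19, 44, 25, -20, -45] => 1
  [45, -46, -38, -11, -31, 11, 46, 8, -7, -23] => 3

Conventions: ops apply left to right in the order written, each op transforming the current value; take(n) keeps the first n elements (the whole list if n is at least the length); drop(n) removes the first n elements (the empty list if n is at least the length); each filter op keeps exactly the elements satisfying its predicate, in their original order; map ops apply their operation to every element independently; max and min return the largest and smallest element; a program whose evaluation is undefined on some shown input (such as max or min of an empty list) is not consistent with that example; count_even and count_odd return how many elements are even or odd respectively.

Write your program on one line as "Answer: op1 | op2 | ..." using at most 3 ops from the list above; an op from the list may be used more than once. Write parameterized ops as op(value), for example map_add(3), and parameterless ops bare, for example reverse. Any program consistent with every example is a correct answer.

drop(1) | filter_lt(-9) | count_odd

Check, running the answer program on each example:
  [31, -17, -35, 27, 30, -19] -> [-17, -35, 27, 30, -19] -> [-17, -35, -19] -> 3
  [12, 46, -21, 45, -28, -33, -42, -7, 39] -> [46, -21, 45, -28, -33, -42, -7, 39] -> [-21, -28, -33, -42] -> 2
  [19, 44, 25, -20, -45] -> [44, 25, -20, -45] -> [-20, -45] -> 1
  [45, -46, -38, -11, -31, 11, 46, 8, -7, -23] -> [-46, -38, -11, -31, 11, 46, 8, -7, -23] -> [-46, -38, -11, -31, -23] -> 3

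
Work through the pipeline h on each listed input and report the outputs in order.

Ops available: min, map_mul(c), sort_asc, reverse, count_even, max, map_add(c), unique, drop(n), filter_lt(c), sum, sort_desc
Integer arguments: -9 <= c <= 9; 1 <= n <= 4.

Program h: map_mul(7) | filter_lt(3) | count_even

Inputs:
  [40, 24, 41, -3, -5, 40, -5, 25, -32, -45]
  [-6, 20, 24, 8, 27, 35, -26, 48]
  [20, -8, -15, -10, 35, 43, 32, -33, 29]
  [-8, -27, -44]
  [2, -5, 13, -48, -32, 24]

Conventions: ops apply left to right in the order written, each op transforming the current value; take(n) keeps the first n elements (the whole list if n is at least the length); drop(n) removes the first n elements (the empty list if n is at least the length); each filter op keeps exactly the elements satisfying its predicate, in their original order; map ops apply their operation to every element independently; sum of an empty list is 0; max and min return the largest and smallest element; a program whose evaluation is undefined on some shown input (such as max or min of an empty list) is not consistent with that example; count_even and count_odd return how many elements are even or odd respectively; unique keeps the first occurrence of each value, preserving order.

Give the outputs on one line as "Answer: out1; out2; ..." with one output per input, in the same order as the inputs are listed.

1; 2; 2; 2; 2

Execution, op by op:
  [40, 24, 41, -3, -5, 40, -5, 25, -32, -45] -> [280, 168, 287, -21, -35, 280, -35, 175, -224, -315] -> [-21, -35, -35, -224, -315] -> 1
  [-6, 20, 24, 8, 27, 35, -26, 48] -> [-42, 140, 168, 56, 189, 245, -182, 336] -> [-42, -182] -> 2
  [20, -8, -15, -10, 35, 43, 32, -33, 29] -> [140, -56, -105, -70, 245, 301, 224, -231, 203] -> [-56, -105, -70, -231] -> 2
  [-8, -27, -44] -> [-56, -189, -308] -> [-56, -189, -308] -> 2
  [2, -5, 13, -48, -32, 24] -> [14, -35, 91, -336, -224, 168] -> [-35, -336, -224] -> 2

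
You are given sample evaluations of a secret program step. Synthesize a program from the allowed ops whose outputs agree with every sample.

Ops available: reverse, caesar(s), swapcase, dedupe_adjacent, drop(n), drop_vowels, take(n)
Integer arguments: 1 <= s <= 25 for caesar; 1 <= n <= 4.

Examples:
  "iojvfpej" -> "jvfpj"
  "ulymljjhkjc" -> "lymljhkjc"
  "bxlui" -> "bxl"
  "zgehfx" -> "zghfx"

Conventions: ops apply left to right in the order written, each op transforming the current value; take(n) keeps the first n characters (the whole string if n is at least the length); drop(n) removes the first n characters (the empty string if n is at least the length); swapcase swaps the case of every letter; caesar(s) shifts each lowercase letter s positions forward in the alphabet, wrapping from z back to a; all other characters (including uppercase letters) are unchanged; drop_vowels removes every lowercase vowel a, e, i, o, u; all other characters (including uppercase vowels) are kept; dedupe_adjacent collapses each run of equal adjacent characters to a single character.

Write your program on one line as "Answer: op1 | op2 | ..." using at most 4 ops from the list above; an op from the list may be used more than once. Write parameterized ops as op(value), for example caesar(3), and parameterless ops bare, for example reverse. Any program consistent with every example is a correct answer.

drop_vowels | reverse | dedupe_adjacent | reverse

Check, running the answer program on each example:
  "iojvfpej" -> "jvfpj" -> "jpfvj" -> "jpfvj" -> "jvfpj"
  "ulymljjhkjc" -> "lymljjhkjc" -> "cjkhjjlmyl" -> "cjkhjlmyl" -> "lymljhkjc"
  "bxlui" -> "bxl" -> "lxb" -> "lxb" -> "bxl"
  "zgehfx" -> "zghfx" -> "xfhgz" -> "xfhgz" -> "zghfx"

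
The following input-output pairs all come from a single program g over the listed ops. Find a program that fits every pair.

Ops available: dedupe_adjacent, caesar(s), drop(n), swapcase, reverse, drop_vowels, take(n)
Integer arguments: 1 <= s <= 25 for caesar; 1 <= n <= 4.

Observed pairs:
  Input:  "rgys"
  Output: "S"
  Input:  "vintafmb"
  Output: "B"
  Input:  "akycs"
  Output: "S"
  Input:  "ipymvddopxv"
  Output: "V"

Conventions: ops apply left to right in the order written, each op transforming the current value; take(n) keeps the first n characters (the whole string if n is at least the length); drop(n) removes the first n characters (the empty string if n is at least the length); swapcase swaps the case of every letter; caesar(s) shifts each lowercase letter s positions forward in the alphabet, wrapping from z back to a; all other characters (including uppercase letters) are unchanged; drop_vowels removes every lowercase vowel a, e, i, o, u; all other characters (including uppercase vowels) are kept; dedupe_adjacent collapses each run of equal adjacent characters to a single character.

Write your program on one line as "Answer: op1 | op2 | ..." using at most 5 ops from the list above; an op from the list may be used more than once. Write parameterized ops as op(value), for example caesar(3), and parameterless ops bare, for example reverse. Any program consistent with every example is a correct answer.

dedupe_adjacent | drop(1) | swapcase | reverse | take(1)

Check, running the answer program on each example:
  "rgys" -> "rgys" -> "gys" -> "GYS" -> "SYG" -> "S"
  "vintafmb" -> "vintafmb" -> "intafmb" -> "INTAFMB" -> "BMFATNI" -> "B"
  "akycs" -> "akycs" -> "kycs" -> "KYCS" -> "SCYK" -> "S"
  "ipymvddopxv" -> "ipymvdopxv" -> "pymvdopxv" -> "PYMVDOPXV" -> "VXPODVMYP" -> "V"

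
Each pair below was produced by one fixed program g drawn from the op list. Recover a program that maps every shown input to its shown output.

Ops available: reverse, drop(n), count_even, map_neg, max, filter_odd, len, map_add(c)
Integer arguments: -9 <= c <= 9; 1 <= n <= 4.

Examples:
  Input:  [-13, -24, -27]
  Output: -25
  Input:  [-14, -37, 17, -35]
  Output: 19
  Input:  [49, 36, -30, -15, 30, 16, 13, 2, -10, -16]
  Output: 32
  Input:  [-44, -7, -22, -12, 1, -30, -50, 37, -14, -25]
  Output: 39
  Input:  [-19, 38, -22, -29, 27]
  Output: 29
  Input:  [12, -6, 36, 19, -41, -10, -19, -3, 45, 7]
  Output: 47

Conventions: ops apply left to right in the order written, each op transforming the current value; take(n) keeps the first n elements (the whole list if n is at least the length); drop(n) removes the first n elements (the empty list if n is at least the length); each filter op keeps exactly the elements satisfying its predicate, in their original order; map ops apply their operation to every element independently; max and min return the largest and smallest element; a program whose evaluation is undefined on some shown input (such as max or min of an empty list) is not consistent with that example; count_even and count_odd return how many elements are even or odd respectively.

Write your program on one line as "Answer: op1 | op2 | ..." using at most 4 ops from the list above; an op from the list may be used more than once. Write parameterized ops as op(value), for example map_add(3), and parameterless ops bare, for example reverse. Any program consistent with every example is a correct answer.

drop(2) | map_add(9) | map_add(-7) | max

Check, running the answer program on each example:
  [-13, -24, -27] -> [-27] -> [-18] -> [-25] -> -25
  [-14, -37, 17, -35] -> [17, -35] -> [26, -26] -> [19, -33] -> 19
  [49, 36, -30, -15, 30, 16, 13, 2, -10, -16] -> [-30, -15, 30, 16, 13, 2, -10, -16] -> [-21, -6, 39, 25, 22, 11, -1, -7] -> [-28, -13, 32, 18, 15, 4, -8, -14] -> 32
  [-44, -7, -22, -12, 1, -30, -50, 37, -14, -25] -> [-22, -12, 1, -30, -50, 37, -14, -25] -> [-13, -3, 10, -21, -41, 46, -5, -16] -> [-20, -10, 3, -28, -48, 39, -12, -23] -> 39
  [-19, 38, -22, -29, 27] -> [-22, -29, 27] -> [-13, -20, 36] -> [-20, -27, 29] -> 29
  [12, -6, 36, 19, -41, -10, -19, -3, 45, 7] -> [36, 19, -41, -10, -19, -3, 45, 7] -> [45, 28, -32, -1, -10, 6, 54, 16] -> [38, 21, -39, -8, -17, -1, 47, 9] -> 47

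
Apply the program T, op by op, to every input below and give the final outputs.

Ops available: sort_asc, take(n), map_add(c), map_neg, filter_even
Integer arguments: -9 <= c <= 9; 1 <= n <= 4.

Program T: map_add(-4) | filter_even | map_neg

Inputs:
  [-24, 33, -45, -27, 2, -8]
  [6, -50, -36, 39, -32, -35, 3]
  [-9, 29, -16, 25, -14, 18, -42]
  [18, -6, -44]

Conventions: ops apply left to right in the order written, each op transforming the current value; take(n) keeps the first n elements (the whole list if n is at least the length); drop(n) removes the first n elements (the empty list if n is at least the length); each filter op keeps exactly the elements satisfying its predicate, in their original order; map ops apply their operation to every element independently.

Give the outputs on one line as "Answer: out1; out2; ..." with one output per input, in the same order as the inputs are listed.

[28, 2, 12]; [-2, 54, 40, 36]; [20, 18, -14, 46]; [-14, 10, 48]

Execution, op by op:
  [-24, 33, -45, -27, 2, -8] -> [-28, 29, -49, -31, -2, -12] -> [-28, -2, -12] -> [28, 2, 12]
  [6, -50, -36, 39, -32, -35, 3] -> [2, -54, -40, 35, -36, -39, -1] -> [2, -54, -40, -36] -> [-2, 54, 40, 36]
  [-9, 29, -16, 25, -14, 18, -42] -> [-13, 25, -20, 21, -18, 14, -46] -> [-20, -18, 14, -46] -> [20, 18, -14, 46]
  [18, -6, -44] -> [14, -10, -48] -> [14, -10, -48] -> [-14, 10, 48]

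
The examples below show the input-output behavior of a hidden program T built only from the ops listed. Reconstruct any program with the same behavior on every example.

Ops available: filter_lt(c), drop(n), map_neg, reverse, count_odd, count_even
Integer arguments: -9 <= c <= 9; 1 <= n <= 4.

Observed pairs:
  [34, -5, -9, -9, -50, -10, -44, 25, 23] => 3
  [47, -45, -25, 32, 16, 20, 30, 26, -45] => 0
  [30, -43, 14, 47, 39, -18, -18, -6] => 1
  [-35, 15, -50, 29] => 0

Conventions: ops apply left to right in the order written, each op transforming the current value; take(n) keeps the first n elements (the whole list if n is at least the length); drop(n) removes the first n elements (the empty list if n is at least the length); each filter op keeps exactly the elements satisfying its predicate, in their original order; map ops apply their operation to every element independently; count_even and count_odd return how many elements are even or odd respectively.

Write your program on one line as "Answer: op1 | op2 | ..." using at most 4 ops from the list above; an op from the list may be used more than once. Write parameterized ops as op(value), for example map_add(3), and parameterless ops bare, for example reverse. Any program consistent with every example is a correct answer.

reverse | filter_lt(-4) | drop(3) | count_odd

Check, running the answer program on each example:
  [34, -5, -9, -9, -50, -10, -44, 25, 23] -> [23, 25, -44, -10, -50, -9, -9, -5, 34] -> [-44, -10, -50, -9, -9, -5] -> [-9, -9, -5] -> 3
  [47, -45, -25, 32, 16, 20, 30, 26, -45] -> [-45, 26, 30, 20, 16, 32, -25, -45, 47] -> [-45, -25, -45] -> [] -> 0
  [30, -43, 14, 47, 39, -18, -18, -6] -> [-6, -18, -18, 39, 47, 14, -43, 30] -> [-6, -18, -18, -43] -> [-43] -> 1
  [-35, 15, -50, 29] -> [29, -50, 15, -35] -> [-50, -35] -> [] -> 0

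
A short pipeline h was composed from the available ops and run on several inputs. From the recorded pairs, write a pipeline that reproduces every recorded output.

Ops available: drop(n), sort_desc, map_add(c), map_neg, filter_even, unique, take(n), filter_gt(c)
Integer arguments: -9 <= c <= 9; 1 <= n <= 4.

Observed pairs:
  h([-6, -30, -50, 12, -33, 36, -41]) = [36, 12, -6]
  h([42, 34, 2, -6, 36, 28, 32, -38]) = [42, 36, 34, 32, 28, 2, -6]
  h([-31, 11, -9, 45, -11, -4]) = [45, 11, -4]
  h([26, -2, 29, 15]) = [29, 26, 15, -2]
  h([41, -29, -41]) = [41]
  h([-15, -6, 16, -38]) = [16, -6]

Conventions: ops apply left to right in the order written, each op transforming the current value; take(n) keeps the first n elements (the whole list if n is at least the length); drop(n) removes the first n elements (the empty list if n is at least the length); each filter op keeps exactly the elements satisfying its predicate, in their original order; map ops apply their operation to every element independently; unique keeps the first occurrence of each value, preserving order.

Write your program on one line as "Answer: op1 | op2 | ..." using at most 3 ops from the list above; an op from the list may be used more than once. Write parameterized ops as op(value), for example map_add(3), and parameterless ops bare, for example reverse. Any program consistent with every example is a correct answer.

sort_desc | filter_gt(-9)

Check, running the answer program on each example:
  [-6, -30, -50, 12, -33, 36, -41] -> [36, 12, -6, -30, -33, -41, -50] -> [36, 12, -6]
  [42, 34, 2, -6, 36, 28, 32, -38] -> [42, 36, 34, 32, 28, 2, -6, -38] -> [42, 36, 34, 32, 28, 2, -6]
  [-31, 11, -9, 45, -11, -4] -> [45, 11, -4, -9, -11, -31] -> [45, 11, -4]
  [26, -2, 29, 15] -> [29, 26, 15, -2] -> [29, 26, 15, -2]
  [41, -29, -41] -> [41, -29, -41] -> [41]
  [-15, -6, 16, -38] -> [16, -6, -15, -38] -> [16, -6]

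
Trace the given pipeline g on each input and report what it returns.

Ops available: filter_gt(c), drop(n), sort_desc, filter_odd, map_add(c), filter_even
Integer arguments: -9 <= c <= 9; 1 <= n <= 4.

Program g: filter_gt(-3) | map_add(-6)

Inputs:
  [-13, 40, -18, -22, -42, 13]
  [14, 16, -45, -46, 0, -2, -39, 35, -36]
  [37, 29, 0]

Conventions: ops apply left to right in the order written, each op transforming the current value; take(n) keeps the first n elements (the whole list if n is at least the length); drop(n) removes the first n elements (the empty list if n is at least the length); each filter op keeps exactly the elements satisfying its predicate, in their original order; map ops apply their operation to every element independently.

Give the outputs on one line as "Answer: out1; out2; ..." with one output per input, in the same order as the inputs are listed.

[34, 7]; [8, 10, -6, -8, 29]; [31, 23, -6]

Execution, op by op:
  [-13, 40, -18, -22, -42, 13] -> [40, 13] -> [34, 7]
  [14, 16, -45, -46, 0, -2, -39, 35, -36] -> [14, 16, 0, -2, 35] -> [8, 10, -6, -8, 29]
  [37, 29, 0] -> [37, 29, 0] -> [31, 23, -6]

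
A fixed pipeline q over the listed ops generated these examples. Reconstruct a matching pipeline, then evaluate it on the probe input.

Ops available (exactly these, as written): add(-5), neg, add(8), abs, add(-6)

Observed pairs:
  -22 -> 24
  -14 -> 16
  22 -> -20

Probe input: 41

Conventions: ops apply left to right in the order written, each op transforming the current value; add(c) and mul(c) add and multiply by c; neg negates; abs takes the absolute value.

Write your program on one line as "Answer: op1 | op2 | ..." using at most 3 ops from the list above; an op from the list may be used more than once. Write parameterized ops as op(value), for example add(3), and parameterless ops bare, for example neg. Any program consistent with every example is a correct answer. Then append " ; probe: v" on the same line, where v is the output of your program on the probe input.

neg | add(8) | add(-6) ; probe: -39

Check, running the answer program on each example:
  -22 -> 22 -> 30 -> 24
  -14 -> 14 -> 22 -> 16
  22 -> -22 -> -14 -> -20
  probe: 41 -> -41 -> -33 -> -39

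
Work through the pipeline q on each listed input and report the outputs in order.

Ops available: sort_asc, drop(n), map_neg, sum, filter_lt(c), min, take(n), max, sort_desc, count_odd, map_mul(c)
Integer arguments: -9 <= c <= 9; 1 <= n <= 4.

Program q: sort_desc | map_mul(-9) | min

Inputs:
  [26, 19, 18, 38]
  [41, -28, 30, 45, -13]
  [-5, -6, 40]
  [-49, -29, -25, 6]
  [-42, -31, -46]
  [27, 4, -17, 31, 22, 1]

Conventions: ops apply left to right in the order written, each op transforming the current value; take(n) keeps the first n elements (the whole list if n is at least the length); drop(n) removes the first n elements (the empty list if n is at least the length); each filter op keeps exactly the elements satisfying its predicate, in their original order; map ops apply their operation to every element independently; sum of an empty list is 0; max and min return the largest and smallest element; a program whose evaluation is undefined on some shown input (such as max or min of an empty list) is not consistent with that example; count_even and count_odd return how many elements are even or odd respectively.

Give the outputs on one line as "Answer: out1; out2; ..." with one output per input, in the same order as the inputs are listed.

-342; -405; -360; -54; 279; -279

Execution, op by op:
  [26, 19, 18, 38] -> [38, 26, 19, 18] -> [-342, -234, -171, -162] -> -342
  [41, -28, 30, 45, -13] -> [45, 41, 30, -13, -28] -> [-405, -369, -270, 117, 252] -> -405
  [-5, -6, 40] -> [40, -5, -6] -> [-360, 45, 54] -> -360
  [-49, -29, -25, 6] -> [6, -25, -29, -49] -> [-54, 225, 261, 441] -> -54
  [-42, -31, -46] -> [-31, -42, -46] -> [279, 378, 414] -> 279
  [27, 4, -17, 31, 22, 1] -> [31, 27, 22, 4, 1, -17] -> [-279, -243, -198, -36, -9, 153] -> -279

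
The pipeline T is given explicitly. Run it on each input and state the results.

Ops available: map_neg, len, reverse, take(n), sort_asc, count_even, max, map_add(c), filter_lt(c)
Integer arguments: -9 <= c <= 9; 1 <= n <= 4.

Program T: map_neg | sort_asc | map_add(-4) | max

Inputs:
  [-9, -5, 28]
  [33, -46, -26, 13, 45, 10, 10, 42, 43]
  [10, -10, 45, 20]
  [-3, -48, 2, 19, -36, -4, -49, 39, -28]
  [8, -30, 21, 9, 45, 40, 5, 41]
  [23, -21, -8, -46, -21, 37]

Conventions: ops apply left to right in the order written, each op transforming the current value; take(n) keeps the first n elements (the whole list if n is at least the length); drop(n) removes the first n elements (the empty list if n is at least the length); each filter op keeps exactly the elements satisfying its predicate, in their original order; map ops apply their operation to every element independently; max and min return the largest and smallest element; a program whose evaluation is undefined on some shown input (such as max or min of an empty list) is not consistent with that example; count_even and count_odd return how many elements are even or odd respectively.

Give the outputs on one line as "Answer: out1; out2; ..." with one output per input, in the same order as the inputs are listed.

Execution, op by op:
  [-9, -5, 28] -> [9, 5, -28] -> [-28, 5, 9] -> [-32, 1, 5] -> 5
  [33, -46, -26, 13, 45, 10, 10, 42, 43] -> [-33, 46, 26, -13, -45, -10, -10, -42, -43] -> [-45, -43, -42, -33, -13, -10, -10, 26, 46] -> [-49, -47, -46, -37, -17, -14, -14, 22, 42] -> 42
  [10, -10, 45, 20] -> [-10, 10, -45, -20] -> [-45, -20, -10, 10] -> [-49, -24, -14, 6] -> 6
  [-3, -48, 2, 19, -36, -4, -49, 39, -28] -> [3, 48, -2, -19, 36, 4, 49, -39, 28] -> [-39, -19, -2, 3, 4, 28, 36, 48, 49] -> [-43, -23, -6, -1, 0, 24, 32, 44, 45] -> 45
  [8, -30, 21, 9, 45, 40, 5, 41] -> [-8, 30, -21, -9, -45, -40, -5, -41] -> [-45, -41, -40, -21, -9, -8, -5, 30] -> [-49, -45, -44, -25, -13, -12, -9, 26] -> 26
  [23, -21, -8, -46, -21, 37] -> [-23, 21, 8, 46, 21, -37] -> [-37, -23, 8, 21, 21, 46] -> [-41, -27, 4, 17, 17, 42] -> 42

5; 42; 6; 45; 26; 42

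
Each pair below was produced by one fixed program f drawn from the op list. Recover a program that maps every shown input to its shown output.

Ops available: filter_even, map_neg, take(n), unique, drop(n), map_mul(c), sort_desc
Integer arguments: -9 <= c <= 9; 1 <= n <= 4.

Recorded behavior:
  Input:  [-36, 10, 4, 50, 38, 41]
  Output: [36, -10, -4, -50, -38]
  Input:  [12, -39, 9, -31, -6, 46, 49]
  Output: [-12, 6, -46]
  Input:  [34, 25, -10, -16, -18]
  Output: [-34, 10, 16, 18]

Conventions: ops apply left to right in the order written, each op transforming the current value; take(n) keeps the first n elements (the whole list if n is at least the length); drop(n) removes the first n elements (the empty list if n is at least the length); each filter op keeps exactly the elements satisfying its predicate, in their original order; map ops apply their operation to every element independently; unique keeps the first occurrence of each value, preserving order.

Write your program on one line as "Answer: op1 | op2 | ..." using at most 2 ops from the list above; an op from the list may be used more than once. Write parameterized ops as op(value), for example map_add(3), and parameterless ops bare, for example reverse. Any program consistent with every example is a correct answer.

map_neg | filter_even

Check, running the answer program on each example:
  [-36, 10, 4, 50, 38, 41] -> [36, -10, -4, -50, -38, -41] -> [36, -10, -4, -50, -38]
  [12, -39, 9, -31, -6, 46, 49] -> [-12, 39, -9, 31, 6, -46, -49] -> [-12, 6, -46]
  [34, 25, -10, -16, -18] -> [-34, -25, 10, 16, 18] -> [-34, 10, 16, 18]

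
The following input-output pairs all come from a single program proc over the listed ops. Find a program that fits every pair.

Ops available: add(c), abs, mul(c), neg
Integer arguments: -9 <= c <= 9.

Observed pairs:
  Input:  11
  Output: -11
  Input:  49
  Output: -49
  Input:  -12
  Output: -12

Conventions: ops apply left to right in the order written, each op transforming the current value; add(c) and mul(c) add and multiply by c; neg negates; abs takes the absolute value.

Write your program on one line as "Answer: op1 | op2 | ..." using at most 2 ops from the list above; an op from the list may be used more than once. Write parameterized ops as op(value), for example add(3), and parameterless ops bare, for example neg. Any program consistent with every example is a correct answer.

abs | neg

Check, running the answer program on each example:
  11 -> 11 -> -11
  49 -> 49 -> -49
  -12 -> 12 -> -12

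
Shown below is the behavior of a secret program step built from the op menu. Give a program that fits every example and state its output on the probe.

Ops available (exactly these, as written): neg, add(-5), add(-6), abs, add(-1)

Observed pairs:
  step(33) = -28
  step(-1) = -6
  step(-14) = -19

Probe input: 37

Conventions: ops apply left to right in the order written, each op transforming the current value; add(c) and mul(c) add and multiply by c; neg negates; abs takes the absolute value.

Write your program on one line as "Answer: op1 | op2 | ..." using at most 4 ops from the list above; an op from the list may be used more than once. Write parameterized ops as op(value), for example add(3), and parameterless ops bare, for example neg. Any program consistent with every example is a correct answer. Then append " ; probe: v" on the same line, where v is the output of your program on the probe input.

add(-5) | abs | neg ; probe: -32

Check, running the answer program on each example:
  33 -> 28 -> 28 -> -28
  -1 -> -6 -> 6 -> -6
  -14 -> -19 -> 19 -> -19
  probe: 37 -> 32 -> 32 -> -32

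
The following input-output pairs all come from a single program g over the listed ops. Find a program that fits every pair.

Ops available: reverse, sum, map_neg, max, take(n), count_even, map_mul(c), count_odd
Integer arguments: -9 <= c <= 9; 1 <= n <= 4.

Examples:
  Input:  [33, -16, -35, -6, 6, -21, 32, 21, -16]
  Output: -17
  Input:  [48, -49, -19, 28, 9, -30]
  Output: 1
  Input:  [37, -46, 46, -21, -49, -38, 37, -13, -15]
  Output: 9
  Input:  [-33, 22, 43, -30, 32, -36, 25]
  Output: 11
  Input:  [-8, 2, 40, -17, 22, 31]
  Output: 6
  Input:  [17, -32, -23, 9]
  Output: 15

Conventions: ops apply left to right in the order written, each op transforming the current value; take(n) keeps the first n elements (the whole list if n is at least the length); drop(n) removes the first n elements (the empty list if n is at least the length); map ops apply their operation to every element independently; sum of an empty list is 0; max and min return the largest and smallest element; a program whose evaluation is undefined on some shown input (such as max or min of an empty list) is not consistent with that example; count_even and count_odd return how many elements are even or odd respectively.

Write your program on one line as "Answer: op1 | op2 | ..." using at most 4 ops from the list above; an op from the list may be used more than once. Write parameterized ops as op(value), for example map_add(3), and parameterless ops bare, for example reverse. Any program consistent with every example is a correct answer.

map_neg | take(2) | sum

Check, running the answer program on each example:
  [33, -16, -35, -6, 6, -21, 32, 21, -16] -> [-33, 16, 35, 6, -6, 21, -32, -21, 16] -> [-33, 16] -> -17
  [48, -49, -19, 28, 9, -30] -> [-48, 49, 19, -28, -9, 30] -> [-48, 49] -> 1
  [37, -46, 46, -21, -49, -38, 37, -13, -15] -> [-37, 46, -46, 21, 49, 38, -37, 13, 15] -> [-37, 46] -> 9
  [-33, 22, 43, -30, 32, -36, 25] -> [33, -22, -43, 30, -32, 36, -25] -> [33, -22] -> 11
  [-8, 2, 40, -17, 22, 31] -> [8, -2, -40, 17, -22, -31] -> [8, -2] -> 6
  [17, -32, -23, 9] -> [-17, 32, 23, -9] -> [-17, 32] -> 15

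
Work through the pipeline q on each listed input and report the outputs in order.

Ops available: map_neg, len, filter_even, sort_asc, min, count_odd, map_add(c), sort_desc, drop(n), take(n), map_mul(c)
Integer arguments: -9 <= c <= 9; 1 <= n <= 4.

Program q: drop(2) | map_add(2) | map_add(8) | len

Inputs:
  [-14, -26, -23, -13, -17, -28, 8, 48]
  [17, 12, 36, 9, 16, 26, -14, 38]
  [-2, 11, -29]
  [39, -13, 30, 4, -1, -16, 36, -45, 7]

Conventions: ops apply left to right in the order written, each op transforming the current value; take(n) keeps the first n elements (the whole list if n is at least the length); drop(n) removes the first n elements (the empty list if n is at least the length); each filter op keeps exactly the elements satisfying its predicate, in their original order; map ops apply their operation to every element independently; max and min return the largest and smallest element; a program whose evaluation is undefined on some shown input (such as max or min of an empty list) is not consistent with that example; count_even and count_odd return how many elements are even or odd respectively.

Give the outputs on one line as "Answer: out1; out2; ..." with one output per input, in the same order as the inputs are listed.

6; 6; 1; 7

Execution, op by op:
  [-14, -26, -23, -13, -17, -28, 8, 48] -> [-23, -13, -17, -28, 8, 48] -> [-21, -11, -15, -26, 10, 50] -> [-13, -3, -7, -18, 18, 58] -> 6
  [17, 12, 36, 9, 16, 26, -14, 38] -> [36, 9, 16, 26, -14, 38] -> [38, 11, 18, 28, -12, 40] -> [46, 19, 26, 36, -4, 48] -> 6
  [-2, 11, -29] -> [-29] -> [-27] -> [-19] -> 1
  [39, -13, 30, 4, -1, -16, 36, -45, 7] -> [30, 4, -1, -16, 36, -45, 7] -> [32, 6, 1, -14, 38, -43, 9] -> [40, 14, 9, -6, 46, -35, 17] -> 7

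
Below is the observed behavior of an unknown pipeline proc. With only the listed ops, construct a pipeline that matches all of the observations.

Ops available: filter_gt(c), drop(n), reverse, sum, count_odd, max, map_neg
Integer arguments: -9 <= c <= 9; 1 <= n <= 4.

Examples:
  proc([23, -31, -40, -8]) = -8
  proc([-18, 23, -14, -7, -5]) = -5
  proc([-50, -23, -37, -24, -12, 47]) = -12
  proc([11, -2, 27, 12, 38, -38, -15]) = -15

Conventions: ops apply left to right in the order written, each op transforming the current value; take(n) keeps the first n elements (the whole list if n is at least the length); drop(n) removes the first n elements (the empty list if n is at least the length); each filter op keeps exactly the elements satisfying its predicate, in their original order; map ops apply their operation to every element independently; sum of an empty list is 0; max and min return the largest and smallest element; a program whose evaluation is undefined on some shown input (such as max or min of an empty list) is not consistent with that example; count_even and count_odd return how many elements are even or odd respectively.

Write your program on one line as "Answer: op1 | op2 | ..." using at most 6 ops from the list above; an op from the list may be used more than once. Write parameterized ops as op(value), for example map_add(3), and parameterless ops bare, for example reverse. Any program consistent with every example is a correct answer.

map_neg | drop(2) | filter_gt(-1) | map_neg | max

Check, running the answer program on each example:
  [23, -31, -40, -8] -> [-23, 31, 40, 8] -> [40, 8] -> [40, 8] -> [-40, -8] -> -8
  [-18, 23, -14, -7, -5] -> [18, -23, 14, 7, 5] -> [14, 7, 5] -> [14, 7, 5] -> [-14, -7, -5] -> -5
  [-50, -23, -37, -24, -12, 47] -> [50, 23, 37, 24, 12, -47] -> [37, 24, 12, -47] -> [37, 24, 12] -> [-37, -24, -12] -> -12
  [11, -2, 27, 12, 38, -38, -15] -> [-11, 2, -27, -12, -38, 38, 15] -> [-27, -12, -38, 38, 15] -> [38, 15] -> [-38, -15] -> -15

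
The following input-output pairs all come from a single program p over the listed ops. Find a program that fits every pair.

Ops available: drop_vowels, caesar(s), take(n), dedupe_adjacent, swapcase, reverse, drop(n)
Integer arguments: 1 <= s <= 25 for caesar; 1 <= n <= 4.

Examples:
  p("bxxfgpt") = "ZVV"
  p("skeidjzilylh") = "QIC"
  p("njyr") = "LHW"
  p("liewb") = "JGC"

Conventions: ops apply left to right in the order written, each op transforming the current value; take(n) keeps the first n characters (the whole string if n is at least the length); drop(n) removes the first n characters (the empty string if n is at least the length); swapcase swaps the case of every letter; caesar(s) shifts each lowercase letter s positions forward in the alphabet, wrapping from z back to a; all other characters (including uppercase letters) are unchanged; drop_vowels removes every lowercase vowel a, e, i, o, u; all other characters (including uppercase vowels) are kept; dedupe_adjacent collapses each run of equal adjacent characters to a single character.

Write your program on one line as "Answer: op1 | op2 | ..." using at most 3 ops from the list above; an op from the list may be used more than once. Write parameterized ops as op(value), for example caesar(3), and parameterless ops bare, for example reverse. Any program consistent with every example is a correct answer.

take(3) | caesar(24) | swapcase

Check, running the answer program on each example:
  "bxxfgpt" -> "bxx" -> "zvv" -> "ZVV"
  "skeidjzilylh" -> "ske" -> "qic" -> "QIC"
  "njyr" -> "njy" -> "lhw" -> "LHW"
  "liewb" -> "lie" -> "jgc" -> "JGC"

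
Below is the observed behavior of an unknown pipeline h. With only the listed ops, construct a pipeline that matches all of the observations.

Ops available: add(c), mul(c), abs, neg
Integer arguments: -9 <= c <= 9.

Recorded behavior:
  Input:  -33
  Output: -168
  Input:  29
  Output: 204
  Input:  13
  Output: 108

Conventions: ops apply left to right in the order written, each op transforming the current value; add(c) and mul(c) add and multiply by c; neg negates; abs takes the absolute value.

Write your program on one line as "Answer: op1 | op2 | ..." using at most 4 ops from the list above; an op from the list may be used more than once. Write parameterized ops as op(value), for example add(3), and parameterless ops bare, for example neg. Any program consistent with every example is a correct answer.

add(5) | neg | mul(6) | mul(-1)

Check, running the answer program on each example:
  -33 -> -28 -> 28 -> 168 -> -168
  29 -> 34 -> -34 -> -204 -> 204
  13 -> 18 -> -18 -> -108 -> 108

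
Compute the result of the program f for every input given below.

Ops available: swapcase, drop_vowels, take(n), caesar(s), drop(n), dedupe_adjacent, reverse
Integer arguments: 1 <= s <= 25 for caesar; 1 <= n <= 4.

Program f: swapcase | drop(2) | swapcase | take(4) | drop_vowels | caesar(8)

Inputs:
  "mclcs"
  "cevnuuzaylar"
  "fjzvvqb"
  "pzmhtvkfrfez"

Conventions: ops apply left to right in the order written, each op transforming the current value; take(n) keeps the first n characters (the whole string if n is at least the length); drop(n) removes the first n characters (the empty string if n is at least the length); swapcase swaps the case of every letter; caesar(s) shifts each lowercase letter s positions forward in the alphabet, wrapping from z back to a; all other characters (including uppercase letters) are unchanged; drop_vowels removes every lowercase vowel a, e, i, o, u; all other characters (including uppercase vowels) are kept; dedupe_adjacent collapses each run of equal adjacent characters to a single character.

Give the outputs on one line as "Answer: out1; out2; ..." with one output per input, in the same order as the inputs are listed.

"tka"; "dv"; "hddy"; "upbd"

Execution, op by op:
  "mclcs" -> "MCLCS" -> "LCS" -> "lcs" -> "lcs" -> "lcs" -> "tka"
  "cevnuuzaylar" -> "CEVNUUZAYLAR" -> "VNUUZAYLAR" -> "vnuuzaylar" -> "vnuu" -> "vn" -> "dv"
  "fjzvvqb" -> "FJZVVQB" -> "ZVVQB" -> "zvvqb" -> "zvvq" -> "zvvq" -> "hddy"
  "pzmhtvkfrfez" -> "PZMHTVKFRFEZ" -> "MHTVKFRFEZ" -> "mhtvkfrfez" -> "mhtv" -> "mhtv" -> "upbd"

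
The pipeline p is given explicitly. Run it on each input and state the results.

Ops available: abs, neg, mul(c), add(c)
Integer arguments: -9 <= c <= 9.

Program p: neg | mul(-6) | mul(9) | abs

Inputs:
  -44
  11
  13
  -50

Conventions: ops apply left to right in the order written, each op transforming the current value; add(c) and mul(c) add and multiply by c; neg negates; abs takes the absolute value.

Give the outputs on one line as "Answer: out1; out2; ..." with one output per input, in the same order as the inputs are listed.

2376; 594; 702; 2700

Execution, op by op:
  -44 -> 44 -> -264 -> -2376 -> 2376
  11 -> -11 -> 66 -> 594 -> 594
  13 -> -13 -> 78 -> 702 -> 702
  -50 -> 50 -> -300 -> -2700 -> 2700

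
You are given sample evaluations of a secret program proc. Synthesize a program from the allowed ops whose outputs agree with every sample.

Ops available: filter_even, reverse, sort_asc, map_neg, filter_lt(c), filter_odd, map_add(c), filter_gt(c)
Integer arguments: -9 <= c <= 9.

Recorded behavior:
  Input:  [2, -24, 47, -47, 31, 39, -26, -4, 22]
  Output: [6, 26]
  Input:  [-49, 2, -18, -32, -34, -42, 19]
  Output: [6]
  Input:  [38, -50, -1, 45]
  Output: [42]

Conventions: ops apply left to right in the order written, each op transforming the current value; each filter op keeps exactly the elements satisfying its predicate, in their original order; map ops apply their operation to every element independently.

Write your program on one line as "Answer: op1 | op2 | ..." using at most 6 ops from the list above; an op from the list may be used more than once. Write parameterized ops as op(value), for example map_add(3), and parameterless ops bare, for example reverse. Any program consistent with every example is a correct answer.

map_add(9) | sort_asc | filter_gt(9) | filter_odd | map_add(-5)

Check, running the answer program on each example:
  [2, -24, 47, -47, 31, 39, -26, -4, 22] -> [11, -15, 56, -38, 40, 48, -17, 5, 31] -> [-38, -17, -15, 5, 11, 31, 40, 48, 56] -> [11, 31, 40, 48, 56] -> [11, 31] -> [6, 26]
  [-49, 2, -18, -32, -34, -42, 19] -> [-40, 11, -9, -23, -25, -33, 28] -> [-40, -33, -25, -23, -9, 11, 28] -> [11, 28] -> [11] -> [6]
  [38, -50, -1, 45] -> [47, -41, 8, 54] -> [-41, 8, 47, 54] -> [47, 54] -> [47] -> [42]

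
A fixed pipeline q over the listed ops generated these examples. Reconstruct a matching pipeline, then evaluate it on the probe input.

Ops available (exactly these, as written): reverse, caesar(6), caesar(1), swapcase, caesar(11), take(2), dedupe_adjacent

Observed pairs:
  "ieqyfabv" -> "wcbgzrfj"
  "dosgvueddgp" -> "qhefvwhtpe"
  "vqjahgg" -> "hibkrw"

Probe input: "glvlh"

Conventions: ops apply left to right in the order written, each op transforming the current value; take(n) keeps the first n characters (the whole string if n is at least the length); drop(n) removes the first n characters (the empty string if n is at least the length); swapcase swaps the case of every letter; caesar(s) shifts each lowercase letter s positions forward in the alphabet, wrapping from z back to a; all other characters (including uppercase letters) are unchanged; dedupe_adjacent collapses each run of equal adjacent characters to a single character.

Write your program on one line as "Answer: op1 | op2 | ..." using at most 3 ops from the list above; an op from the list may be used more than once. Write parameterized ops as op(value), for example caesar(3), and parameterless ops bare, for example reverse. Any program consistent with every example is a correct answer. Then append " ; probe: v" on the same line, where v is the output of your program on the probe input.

dedupe_adjacent | caesar(1) | reverse ; probe: "imwmh"

Check, running the answer program on each example:
  "ieqyfabv" -> "ieqyfabv" -> "jfrzgbcw" -> "wcbgzrfj"
  "dosgvueddgp" -> "dosgvuedgp" -> "epthwvfehq" -> "qhefvwhtpe"
  "vqjahgg" -> "vqjahg" -> "wrkbih" -> "hibkrw"
  probe: "glvlh" -> "glvlh" -> "hmwmi" -> "imwmh"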